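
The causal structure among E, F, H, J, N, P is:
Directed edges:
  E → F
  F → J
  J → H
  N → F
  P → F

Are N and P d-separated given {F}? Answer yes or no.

Bayes-Ball from N | {F} reaches {E,P}.
P ∈ reach(N|{F}) ⇒ N ⊥̸ P | {F}.

No — N and P are d-connected given {F}.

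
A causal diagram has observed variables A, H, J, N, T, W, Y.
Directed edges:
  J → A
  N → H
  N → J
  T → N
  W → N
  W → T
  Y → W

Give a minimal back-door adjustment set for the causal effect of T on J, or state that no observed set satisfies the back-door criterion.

T→J: minimal back-door set {W}.

desc(T)\{T}={A,H,J,N}; candidates ⊆ {W,Y}.
size 0: {}; under {} T still reaches {A,H,J,N,W,Y} ∋ J.
{W}: T⊥J given {W} in G with T→· removed — back-door holds.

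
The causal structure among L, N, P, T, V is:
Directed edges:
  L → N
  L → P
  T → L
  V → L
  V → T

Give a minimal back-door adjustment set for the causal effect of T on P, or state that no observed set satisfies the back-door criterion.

desc(T)\{T}={L,N,P}; candidates ⊆ {V}.
size 0: {}; under {} T still reaches {L,N,P,V} ∋ P.
{V}: T⊥P given {V} in G with T→· removed — back-door holds.

T→P: minimal back-door set {V}.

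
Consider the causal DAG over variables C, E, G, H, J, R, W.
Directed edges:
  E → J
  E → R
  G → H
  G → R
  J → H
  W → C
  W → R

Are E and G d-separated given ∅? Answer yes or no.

Bayes-Ball from E | ∅ reaches {H,J,R}.
G ∉ reach(E|∅) ⇒ E ⊥ G | ∅.

Yes — E ⊥ G | ∅.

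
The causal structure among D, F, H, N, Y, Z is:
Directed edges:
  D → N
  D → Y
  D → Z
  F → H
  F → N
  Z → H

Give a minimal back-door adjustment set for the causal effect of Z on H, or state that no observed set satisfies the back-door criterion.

Z→H: minimal back-door set ∅.

desc(Z)\{Z}={H}; candidates ⊆ {D,F,N,Y}.
∅: Z⊥H given ∅ in G with Z→· removed — back-door holds.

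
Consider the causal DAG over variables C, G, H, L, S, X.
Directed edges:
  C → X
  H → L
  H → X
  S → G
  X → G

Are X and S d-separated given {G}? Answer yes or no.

No — X and S are d-connected given {G}.

Bayes-Ball from X | {G} reaches {C,H,L,S}.
S ∈ reach(X|{G}) ⇒ X ⊥̸ S | {G}.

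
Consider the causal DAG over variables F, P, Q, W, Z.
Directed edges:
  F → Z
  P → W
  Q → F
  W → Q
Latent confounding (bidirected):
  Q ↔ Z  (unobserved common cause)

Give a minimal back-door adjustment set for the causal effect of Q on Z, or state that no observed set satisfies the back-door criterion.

desc(Q)\{Q}={F,Z}; candidates ⊆ {P,W}.
Q↔Z: latent back-door arc(s) into Q.
size 0: {}; under {} Q still reaches {P,W,Z} ∋ Z.
size 1: {P}, {W}; under {P} Q still reaches {W,Z} ∋ Z.
size 2: {P,W}; under {P,W} Q still reaches {Z} ∋ Z.
Q↔Z cannot be blocked by any observed set — no back-door set.

Q→Z: no observed back-door set.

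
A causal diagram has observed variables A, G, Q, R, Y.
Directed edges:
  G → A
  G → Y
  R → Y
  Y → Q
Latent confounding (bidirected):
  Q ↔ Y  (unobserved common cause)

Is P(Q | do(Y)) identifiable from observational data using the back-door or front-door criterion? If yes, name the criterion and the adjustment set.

desc(Y)\{Y}={Q}; candidates ⊆ {A,G,R}.
Y↔Q: latent back-door arc(s) into Y.
size 0: {}; under {} Y still reaches {A,G,Q,R} ∋ Q.
size 1: {A}, {G}, {R}; under {A} Y still reaches {G,Q,R} ∋ Q.
size 2: {A,G}, {A,R}, {G,R}; under {A,G} Y still reaches {Q,R} ∋ Q.
Y↔Q cannot be blocked by any observed set — no back-door set.
No mediator lies on a directed Y→…→Q path.
Neither criterion identifies P(Q|do(Y)) in this graph.

P(Q|do(Y)): not identifiable (no BD/FD set).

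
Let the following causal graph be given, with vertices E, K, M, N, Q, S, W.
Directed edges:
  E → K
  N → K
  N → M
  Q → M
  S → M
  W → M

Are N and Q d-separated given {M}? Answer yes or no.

Bayes-Ball from N | {M} reaches {K,Q,S,W}.
Q ∈ reach(N|{M}) ⇒ N ⊥̸ Q | {M}.

No — N and Q are d-connected given {M}.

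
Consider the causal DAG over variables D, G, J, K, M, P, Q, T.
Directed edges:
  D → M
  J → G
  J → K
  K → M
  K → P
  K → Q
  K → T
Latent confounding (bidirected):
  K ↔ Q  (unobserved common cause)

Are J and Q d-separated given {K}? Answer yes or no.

No — J and Q are d-connected given {K}.

Bayes-Ball from J | {K} reaches {G,Q}.
Q ∈ reach(J|{K}) ⇒ J ⊥̸ Q | {K}.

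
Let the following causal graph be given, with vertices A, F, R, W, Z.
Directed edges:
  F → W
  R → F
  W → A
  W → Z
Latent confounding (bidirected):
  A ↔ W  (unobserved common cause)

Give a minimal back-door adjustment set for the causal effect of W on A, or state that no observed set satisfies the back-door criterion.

W→A: no observed back-door set.

desc(W)\{W}={A,Z}; candidates ⊆ {F,R}.
W↔A: latent back-door arc(s) into W.
size 0: {}; under {} W still reaches {A,F,R} ∋ A.
size 1: {F}, {R}; under {F} W still reaches {A} ∋ A.
size 2: {F,R}; under {F,R} W still reaches {A} ∋ A.
W↔A cannot be blocked by any observed set — no back-door set.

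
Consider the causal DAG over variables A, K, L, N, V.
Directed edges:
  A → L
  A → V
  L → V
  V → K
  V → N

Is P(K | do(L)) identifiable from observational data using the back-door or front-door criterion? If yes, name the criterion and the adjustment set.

P(K|do(L)): backdoor, adjust for {A}.

desc(L)\{L}={K,N,V}; candidates ⊆ {A}.
size 0: {}; under {} L still reaches {A,K,N,V} ∋ K.
{A}: L⊥K given {A} in G with L→· removed — back-door holds.
P(K|do(L)) = Σ_{A} P(K|L,A)·P(A).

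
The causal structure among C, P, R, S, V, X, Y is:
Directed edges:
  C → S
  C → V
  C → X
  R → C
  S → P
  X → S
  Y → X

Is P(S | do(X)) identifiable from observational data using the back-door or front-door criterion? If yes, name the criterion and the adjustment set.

desc(X)\{X}={P,S}; candidates ⊆ {C,R,V,Y}.
size 0: {}; under {} X still reaches {C,P,R,S,V,Y} ∋ S.
{C}: X⊥S given {C} in G with X→· removed — back-door holds.
P(S|do(X)) = Σ_{C} P(S|X,C)·P(C).

P(S|do(X)): backdoor, adjust for {C}.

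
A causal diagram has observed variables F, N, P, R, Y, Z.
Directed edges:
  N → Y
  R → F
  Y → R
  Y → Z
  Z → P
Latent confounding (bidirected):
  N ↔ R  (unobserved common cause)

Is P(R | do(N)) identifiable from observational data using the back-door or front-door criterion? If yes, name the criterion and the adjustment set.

P(R|do(N)): frontdoor, adjust for {Y}.

desc(N)\{N}={F,P,R,Y,Z}; candidates ⊆ {—}.
N↔R: latent back-door arc(s) into N.
size 0: {}; under {} N still reaches {F,R} ∋ R.
N↔R cannot be blocked by any observed set — no back-door set.
{Y}: (i) intercepts every directed N→R path; (ii) no back-door N→{Y}; (iii) {N} blocks every back-door {Y}→R. Front-door holds.
P(R|do(N)) = Σ_{Y} P(Y|N) Σ_{N'} P(R|Y,N')P(N').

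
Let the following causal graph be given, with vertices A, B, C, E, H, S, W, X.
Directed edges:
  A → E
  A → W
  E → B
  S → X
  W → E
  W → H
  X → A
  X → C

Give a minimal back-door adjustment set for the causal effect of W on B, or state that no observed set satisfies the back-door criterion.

W→B: minimal back-door set {A}.

desc(W)\{W}={B,E,H}; candidates ⊆ {A,C,S,X}.
size 0: {}; under {} W still reaches {A,B,C,E,S,X} ∋ B.
{A}: W⊥B given {A} in G with W→· removed — back-door holds.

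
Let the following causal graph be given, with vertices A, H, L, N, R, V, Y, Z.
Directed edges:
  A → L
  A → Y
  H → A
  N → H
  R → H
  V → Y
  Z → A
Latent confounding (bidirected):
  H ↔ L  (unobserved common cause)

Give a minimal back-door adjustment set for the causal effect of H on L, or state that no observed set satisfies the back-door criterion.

desc(H)\{H}={A,L,Y}; candidates ⊆ {N,R,V,Z}.
H↔L: latent back-door arc(s) into H.
size 0: {}; under {} H still reaches {L,N,R} ∋ L.
size 1: {N}, {R}, {V} …(+1); under {N} H still reaches {L,R} ∋ L.
size 2: {N,R}, {N,V}, {N,Z} …(+3); under {N,R} H still reaches {L} ∋ L.
H↔L cannot be blocked by any observed set — no back-door set.

H→L: no observed back-door set.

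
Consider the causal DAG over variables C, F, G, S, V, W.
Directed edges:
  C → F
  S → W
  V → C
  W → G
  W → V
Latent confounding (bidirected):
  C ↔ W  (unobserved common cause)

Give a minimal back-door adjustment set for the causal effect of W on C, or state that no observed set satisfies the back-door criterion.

W→C: no observed back-door set.

desc(W)\{W}={C,F,G,V}; candidates ⊆ {S}.
W↔C: latent back-door arc(s) into W.
size 0: {}; under {} W still reaches {C,F,S} ∋ C.
size 1: {S}; under {S} W still reaches {C,F} ∋ C.
W↔C cannot be blocked by any observed set — no back-door set.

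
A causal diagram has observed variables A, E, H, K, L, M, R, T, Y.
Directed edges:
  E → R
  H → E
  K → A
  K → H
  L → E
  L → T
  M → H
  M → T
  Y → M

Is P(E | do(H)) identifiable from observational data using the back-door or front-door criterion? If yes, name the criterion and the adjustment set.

desc(H)\{H}={E,R}; candidates ⊆ {A,K,L,M,T,Y}.
∅: H⊥E given ∅ in G with H→· removed — back-door holds.
P(E|do(H)) = P(E|H) — no adjustment needed.

P(E|do(H)): backdoor, adjust for ∅.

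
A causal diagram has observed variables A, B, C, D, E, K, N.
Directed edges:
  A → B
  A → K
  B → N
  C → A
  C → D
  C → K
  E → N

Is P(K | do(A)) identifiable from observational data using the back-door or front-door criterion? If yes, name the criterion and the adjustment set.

desc(A)\{A}={B,K,N}; candidates ⊆ {C,D,E}.
size 0: {}; under {} A still reaches {C,D,K} ∋ K.
{C}: A⊥K given {C} in G with A→· removed — back-door holds.
P(K|do(A)) = Σ_{C} P(K|A,C)·P(C).

P(K|do(A)): backdoor, adjust for {C}.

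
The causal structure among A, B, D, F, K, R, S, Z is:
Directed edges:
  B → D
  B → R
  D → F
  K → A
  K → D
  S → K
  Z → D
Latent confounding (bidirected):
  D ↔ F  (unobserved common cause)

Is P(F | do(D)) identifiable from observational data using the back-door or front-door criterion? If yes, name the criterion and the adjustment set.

desc(D)\{D}={F}; candidates ⊆ {A,B,K,R,S,Z}.
D↔F: latent back-door arc(s) into D.
size 0: {}; under {} D still reaches {A,B,F,K,R,S,Z} ∋ F.
size 1: {A}, {B}, {K} …(+3); under {A} D still reaches {B,F,K,R,S,Z} ∋ F.
size 2: {A,B}, {A,K}, {A,R} …(+12); under {A,B} D still reaches {F,K,S,Z} ∋ F.
D↔F cannot be blocked by any observed set — no back-door set.
No mediator lies on a directed D→…→F path.
Neither criterion identifies P(F|do(D)) in this graph.

P(F|do(D)): not identifiable (no BD/FD set).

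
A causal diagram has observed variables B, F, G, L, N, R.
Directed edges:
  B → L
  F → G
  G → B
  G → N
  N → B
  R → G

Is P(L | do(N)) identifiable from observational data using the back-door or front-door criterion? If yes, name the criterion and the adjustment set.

P(L|do(N)): backdoor, adjust for {G}.

desc(N)\{N}={B,L}; candidates ⊆ {F,G,R}.
size 0: {}; under {} N still reaches {B,F,G,L,R} ∋ L.
{G}: N⊥L given {G} in G with N→· removed — back-door holds.
P(L|do(N)) = Σ_{G} P(L|N,G)·P(G).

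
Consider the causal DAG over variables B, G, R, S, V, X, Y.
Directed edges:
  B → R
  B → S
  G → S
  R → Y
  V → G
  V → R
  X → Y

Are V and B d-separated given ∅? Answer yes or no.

Yes — V ⊥ B | ∅.

Bayes-Ball from V | ∅ reaches {G,R,S,Y}.
B ∉ reach(V|∅) ⇒ V ⊥ B | ∅.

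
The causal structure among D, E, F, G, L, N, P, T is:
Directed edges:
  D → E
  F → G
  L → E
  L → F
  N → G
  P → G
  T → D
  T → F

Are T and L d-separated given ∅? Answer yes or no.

Bayes-Ball from T | ∅ reaches {D,E,F,G}.
L ∉ reach(T|∅) ⇒ T ⊥ L | ∅.

Yes — T ⊥ L | ∅.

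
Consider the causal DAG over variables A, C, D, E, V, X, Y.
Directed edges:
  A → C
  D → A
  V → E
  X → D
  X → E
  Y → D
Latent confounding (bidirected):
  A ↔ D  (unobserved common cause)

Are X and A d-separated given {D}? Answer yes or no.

No — X and A are d-connected given {D}.

Bayes-Ball from X | {D} reaches {A,C,E,Y}.
A ∈ reach(X|{D}) ⇒ X ⊥̸ A | {D}.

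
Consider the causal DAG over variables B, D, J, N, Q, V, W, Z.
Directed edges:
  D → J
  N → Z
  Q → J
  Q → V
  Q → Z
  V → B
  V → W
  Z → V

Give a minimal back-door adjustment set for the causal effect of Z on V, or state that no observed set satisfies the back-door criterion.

Z→V: minimal back-door set {Q}.

desc(Z)\{Z}={B,V,W}; candidates ⊆ {D,J,N,Q}.
size 0: {}; under {} Z still reaches {B,J,N,Q,V,W} ∋ V.
{Q}: Z⊥V given {Q} in G with Z→· removed — back-door holds.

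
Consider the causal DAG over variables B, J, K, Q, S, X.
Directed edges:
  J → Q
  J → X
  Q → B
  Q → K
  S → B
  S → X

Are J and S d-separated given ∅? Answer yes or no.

Bayes-Ball from J | ∅ reaches {B,K,Q,X}.
S ∉ reach(J|∅) ⇒ J ⊥ S | ∅.

Yes — J ⊥ S | ∅.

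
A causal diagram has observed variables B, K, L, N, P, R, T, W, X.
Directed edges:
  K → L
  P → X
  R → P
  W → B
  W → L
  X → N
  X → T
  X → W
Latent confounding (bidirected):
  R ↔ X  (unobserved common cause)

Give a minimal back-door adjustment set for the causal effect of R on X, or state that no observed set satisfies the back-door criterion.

desc(R)\{R}={B,L,N,P,T,W,X}; candidates ⊆ {K}.
R↔X: latent back-door arc(s) into R.
size 0: {}; under {} R still reaches {B,L,N,T,W,X} ∋ X.
size 1: {K}; under {K} R still reaches {B,L,N,T,W,X} ∋ X.
R↔X cannot be blocked by any observed set — no back-door set.

R→X: no observed back-door set.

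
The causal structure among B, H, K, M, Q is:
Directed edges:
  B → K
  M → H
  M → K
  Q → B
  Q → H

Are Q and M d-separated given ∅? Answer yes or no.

Yes — Q ⊥ M | ∅.

Bayes-Ball from Q | ∅ reaches {B,H,K}.
M ∉ reach(Q|∅) ⇒ Q ⊥ M | ∅.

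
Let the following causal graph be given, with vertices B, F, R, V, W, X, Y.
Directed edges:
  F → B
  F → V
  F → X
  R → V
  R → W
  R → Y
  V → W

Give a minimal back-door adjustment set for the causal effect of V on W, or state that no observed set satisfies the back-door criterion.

desc(V)\{V}={W}; candidates ⊆ {B,F,R,X,Y}.
size 0: {}; under {} V still reaches {B,F,R,W,X,Y} ∋ W.
{R}: V⊥W given {R} in G with V→· removed — back-door holds.

V→W: minimal back-door set {R}.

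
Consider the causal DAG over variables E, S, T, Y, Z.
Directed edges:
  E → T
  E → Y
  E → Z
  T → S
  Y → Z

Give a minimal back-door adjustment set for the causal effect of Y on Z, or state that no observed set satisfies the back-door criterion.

desc(Y)\{Y}={Z}; candidates ⊆ {E,S,T}.
size 0: {}; under {} Y still reaches {E,S,T,Z} ∋ Z.
{E}: Y⊥Z given {E} in G with Y→· removed — back-door holds.

Y→Z: minimal back-door set {E}.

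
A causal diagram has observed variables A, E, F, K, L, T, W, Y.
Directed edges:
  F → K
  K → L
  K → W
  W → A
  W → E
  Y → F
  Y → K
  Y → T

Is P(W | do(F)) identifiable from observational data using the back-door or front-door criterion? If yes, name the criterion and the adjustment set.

P(W|do(F)): backdoor, adjust for {Y}.

desc(F)\{F}={A,E,K,L,W}; candidates ⊆ {T,Y}.
size 0: {}; under {} F still reaches {A,E,K,L,T,W,Y} ∋ W.
{Y}: F⊥W given {Y} in G with F→· removed — back-door holds.
P(W|do(F)) = Σ_{Y} P(W|F,Y)·P(Y).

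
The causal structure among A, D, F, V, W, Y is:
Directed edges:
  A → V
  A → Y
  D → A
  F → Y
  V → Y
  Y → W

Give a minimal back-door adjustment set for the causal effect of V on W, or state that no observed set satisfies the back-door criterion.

desc(V)\{V}={W,Y}; candidates ⊆ {A,D,F}.
size 0: {}; under {} V still reaches {A,D,W,Y} ∋ W.
{A}: V⊥W given {A} in G with V→· removed — back-door holds.

V→W: minimal back-door set {A}.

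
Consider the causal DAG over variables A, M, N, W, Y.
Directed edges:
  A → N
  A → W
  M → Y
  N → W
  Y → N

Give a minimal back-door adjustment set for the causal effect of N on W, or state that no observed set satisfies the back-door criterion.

desc(N)\{N}={W}; candidates ⊆ {A,M,Y}.
size 0: {}; under {} N still reaches {A,M,W,Y} ∋ W.
{A}: N⊥W given {A} in G with N→· removed — back-door holds.

N→W: minimal back-door set {A}.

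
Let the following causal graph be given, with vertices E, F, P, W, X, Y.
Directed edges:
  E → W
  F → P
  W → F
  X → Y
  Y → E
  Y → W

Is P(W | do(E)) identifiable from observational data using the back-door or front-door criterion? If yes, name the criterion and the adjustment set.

P(W|do(E)): backdoor, adjust for {Y}.

desc(E)\{E}={F,P,W}; candidates ⊆ {X,Y}.
size 0: {}; under {} E still reaches {F,P,W,X,Y} ∋ W.
{Y}: E⊥W given {Y} in G with E→· removed — back-door holds.
P(W|do(E)) = Σ_{Y} P(W|E,Y)·P(Y).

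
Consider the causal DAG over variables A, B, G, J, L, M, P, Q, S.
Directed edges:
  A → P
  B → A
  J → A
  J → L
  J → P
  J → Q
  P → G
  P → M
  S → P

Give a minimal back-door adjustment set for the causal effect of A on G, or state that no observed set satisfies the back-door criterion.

desc(A)\{A}={G,M,P}; candidates ⊆ {B,J,L,Q,S}.
size 0: {}; under {} A still reaches {B,G,J,L,M,P,Q} ∋ G.
{J}: A⊥G given {J} in G with A→· removed — back-door holds.

A→G: minimal back-door set {J}.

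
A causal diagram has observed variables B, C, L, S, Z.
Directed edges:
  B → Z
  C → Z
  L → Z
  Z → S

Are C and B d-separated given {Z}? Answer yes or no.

No — C and B are d-connected given {Z}.

Bayes-Ball from C | {Z} reaches {B,L}.
B ∈ reach(C|{Z}) ⇒ C ⊥̸ B | {Z}.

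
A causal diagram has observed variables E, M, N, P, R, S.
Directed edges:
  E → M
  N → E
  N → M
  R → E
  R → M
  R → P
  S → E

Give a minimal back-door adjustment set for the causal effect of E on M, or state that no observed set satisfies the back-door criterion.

desc(E)\{E}={M}; candidates ⊆ {N,P,R,S}.
size 0: {}; under {} E still reaches {M,N,P,R,S} ∋ M.
size 1: {N}, {P}, {R} …(+1); under {N} E still reaches {M,P,R,S} ∋ M.
{N,R}: E⊥M given {N,R} in G with E→· removed — back-door holds.

E→M: minimal back-door set {N, R}.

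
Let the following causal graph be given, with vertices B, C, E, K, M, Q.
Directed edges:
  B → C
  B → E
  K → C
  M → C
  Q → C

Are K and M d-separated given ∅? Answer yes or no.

Bayes-Ball from K | ∅ reaches {C}.
M ∉ reach(K|∅) ⇒ K ⊥ M | ∅.

Yes — K ⊥ M | ∅.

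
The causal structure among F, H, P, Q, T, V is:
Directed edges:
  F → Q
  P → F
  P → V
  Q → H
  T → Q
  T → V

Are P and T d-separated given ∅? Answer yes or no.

Yes — P ⊥ T | ∅.

Bayes-Ball from P | ∅ reaches {F,H,Q,V}.
T ∉ reach(P|∅) ⇒ P ⊥ T | ∅.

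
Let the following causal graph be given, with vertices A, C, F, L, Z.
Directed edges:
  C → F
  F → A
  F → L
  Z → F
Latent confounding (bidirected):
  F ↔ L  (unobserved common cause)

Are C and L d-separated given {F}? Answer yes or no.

No — C and L are d-connected given {F}.

Bayes-Ball from C | {F} reaches {L,Z}.
L ∈ reach(C|{F}) ⇒ C ⊥̸ L | {F}.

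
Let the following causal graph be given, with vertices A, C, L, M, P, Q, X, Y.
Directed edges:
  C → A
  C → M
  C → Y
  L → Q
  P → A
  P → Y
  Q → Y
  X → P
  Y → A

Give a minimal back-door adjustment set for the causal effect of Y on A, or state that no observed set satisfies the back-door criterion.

desc(Y)\{Y}={A}; candidates ⊆ {C,L,M,P,Q,X}.
size 0: {}; under {} Y still reaches {A,C,L,M,P,Q,X} ∋ A.
size 1: {C}, {L}, {M} …(+3); under {C} Y still reaches {A,L,P,Q,X} ∋ A.
{C,P}: Y⊥A given {C,P} in G with Y→· removed — back-door holds.

Y→A: minimal back-door set {C, P}.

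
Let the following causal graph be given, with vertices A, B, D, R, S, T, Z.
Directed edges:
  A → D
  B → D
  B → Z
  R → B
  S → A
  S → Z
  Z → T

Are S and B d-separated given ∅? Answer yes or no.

Bayes-Ball from S | ∅ reaches {A,D,T,Z}.
B ∉ reach(S|∅) ⇒ S ⊥ B | ∅.

Yes — S ⊥ B | ∅.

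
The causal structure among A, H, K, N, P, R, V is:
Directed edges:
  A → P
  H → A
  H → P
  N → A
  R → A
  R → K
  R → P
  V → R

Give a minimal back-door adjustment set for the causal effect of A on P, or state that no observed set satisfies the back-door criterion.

desc(A)\{A}={P}; candidates ⊆ {H,K,N,R,V}.
size 0: {}; under {} A still reaches {H,K,N,P,R,V} ∋ P.
size 1: {H}, {K}, {N} …(+2); under {H} A still reaches {K,N,P,R,V} ∋ P.
{H,R}: A⊥P given {H,R} in G with A→· removed — back-door holds.

A→P: minimal back-door set {H, R}.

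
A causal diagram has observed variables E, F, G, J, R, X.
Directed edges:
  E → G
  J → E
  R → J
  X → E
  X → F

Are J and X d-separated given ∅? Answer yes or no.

Bayes-Ball from J | ∅ reaches {E,G,R}.
X ∉ reach(J|∅) ⇒ J ⊥ X | ∅.

Yes — J ⊥ X | ∅.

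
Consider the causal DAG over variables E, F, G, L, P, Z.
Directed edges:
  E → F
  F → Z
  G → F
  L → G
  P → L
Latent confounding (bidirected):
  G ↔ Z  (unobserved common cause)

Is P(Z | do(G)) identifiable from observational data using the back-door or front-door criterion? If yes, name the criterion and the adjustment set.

P(Z|do(G)): frontdoor, adjust for {F}.

desc(G)\{G}={F,Z}; candidates ⊆ {E,L,P}.
G↔Z: latent back-door arc(s) into G.
size 0: {}; under {} G still reaches {L,P,Z} ∋ Z.
size 1: {E}, {L}, {P}; under {E} G still reaches {L,P,Z} ∋ Z.
size 2: {E,L}, {E,P}, {L,P}; under {E,L} G still reaches {Z} ∋ Z.
G↔Z cannot be blocked by any observed set — no back-door set.
{F}: (i) intercepts every directed G→Z path; (ii) no back-door G→{F}; (iii) {G} blocks every back-door {F}→Z. Front-door holds.
P(Z|do(G)) = Σ_{F} P(F|G) Σ_{G'} P(Z|F,G')P(G').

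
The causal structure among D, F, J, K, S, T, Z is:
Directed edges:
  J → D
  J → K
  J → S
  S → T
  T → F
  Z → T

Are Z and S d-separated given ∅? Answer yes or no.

Yes — Z ⊥ S | ∅.

Bayes-Ball from Z | ∅ reaches {F,T}.
S ∉ reach(Z|∅) ⇒ Z ⊥ S | ∅.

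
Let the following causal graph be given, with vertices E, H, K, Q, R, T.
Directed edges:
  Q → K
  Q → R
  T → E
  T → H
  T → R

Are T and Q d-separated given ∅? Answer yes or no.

Yes — T ⊥ Q | ∅.

Bayes-Ball from T | ∅ reaches {E,H,R}.
Q ∉ reach(T|∅) ⇒ T ⊥ Q | ∅.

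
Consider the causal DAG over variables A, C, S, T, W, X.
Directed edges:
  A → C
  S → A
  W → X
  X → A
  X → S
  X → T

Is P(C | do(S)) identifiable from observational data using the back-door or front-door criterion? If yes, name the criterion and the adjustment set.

desc(S)\{S}={A,C}; candidates ⊆ {T,W,X}.
size 0: {}; under {} S still reaches {A,C,T,W,X} ∋ C.
{X}: S⊥C given {X} in G with S→· removed — back-door holds.
P(C|do(S)) = Σ_{X} P(C|S,X)·P(X).

P(C|do(S)): backdoor, adjust for {X}.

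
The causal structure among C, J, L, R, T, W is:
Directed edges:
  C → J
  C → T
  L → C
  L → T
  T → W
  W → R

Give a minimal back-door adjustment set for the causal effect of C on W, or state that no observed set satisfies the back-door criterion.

desc(C)\{C}={J,R,T,W}; candidates ⊆ {L}.
size 0: {}; under {} C still reaches {L,R,T,W} ∋ W.
{L}: C⊥W given {L} in G with C→· removed — back-door holds.

C→W: minimal back-door set {L}.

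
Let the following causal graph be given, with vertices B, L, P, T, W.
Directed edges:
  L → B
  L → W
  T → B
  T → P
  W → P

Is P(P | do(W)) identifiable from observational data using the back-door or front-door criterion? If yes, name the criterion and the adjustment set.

P(P|do(W)): backdoor, adjust for ∅.

desc(W)\{W}={P}; candidates ⊆ {B,L,T}.
∅: W⊥P given ∅ in G with W→· removed — back-door holds.
P(P|do(W)) = P(P|W) — no adjustment needed.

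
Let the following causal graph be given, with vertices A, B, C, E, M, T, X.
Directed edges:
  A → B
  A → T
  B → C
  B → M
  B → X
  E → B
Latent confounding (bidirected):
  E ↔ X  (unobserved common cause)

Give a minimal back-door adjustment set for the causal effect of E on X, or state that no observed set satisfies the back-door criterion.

E→X: no observed back-door set.

desc(E)\{E}={B,C,M,X}; candidates ⊆ {A,T}.
E↔X: latent back-door arc(s) into E.
size 0: {}; under {} E still reaches {X} ∋ X.
size 1: {A}, {T}; under {A} E still reaches {X} ∋ X.
size 2: {A,T}; under {A,T} E still reaches {X} ∋ X.
E↔X cannot be blocked by any observed set — no back-door set.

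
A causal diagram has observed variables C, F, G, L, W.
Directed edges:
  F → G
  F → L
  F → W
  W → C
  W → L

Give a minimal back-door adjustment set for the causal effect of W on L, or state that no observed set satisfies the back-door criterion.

desc(W)\{W}={C,L}; candidates ⊆ {F,G}.
size 0: {}; under {} W still reaches {F,G,L} ∋ L.
{F}: W⊥L given {F} in G with W→· removed — back-door holds.

W→L: minimal back-door set {F}.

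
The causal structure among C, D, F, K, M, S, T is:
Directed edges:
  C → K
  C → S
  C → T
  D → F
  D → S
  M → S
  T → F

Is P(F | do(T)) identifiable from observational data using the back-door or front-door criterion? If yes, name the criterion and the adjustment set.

P(F|do(T)): backdoor, adjust for ∅.

desc(T)\{T}={F}; candidates ⊆ {C,D,K,M,S}.
∅: T⊥F given ∅ in G with T→· removed — back-door holds.
P(F|do(T)) = P(F|T) — no adjustment needed.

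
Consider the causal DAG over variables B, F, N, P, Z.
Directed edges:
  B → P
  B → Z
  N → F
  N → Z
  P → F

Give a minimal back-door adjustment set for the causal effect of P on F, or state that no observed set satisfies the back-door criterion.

P→F: minimal back-door set ∅.

desc(P)\{P}={F}; candidates ⊆ {B,N,Z}.
∅: P⊥F given ∅ in G with P→· removed — back-door holds.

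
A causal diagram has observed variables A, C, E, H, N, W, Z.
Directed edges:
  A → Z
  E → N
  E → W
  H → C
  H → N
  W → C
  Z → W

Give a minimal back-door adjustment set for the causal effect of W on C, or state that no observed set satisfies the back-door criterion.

W→C: minimal back-door set ∅.

desc(W)\{W}={C}; candidates ⊆ {A,E,H,N,Z}.
∅: W⊥C given ∅ in G with W→· removed — back-door holds.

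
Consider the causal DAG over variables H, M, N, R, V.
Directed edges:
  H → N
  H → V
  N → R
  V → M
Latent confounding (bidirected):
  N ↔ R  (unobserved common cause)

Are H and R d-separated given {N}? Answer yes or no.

No — H and R are d-connected given {N}.

Bayes-Ball from H | {N} reaches {M,R,V}.
R ∈ reach(H|{N}) ⇒ H ⊥̸ R | {N}.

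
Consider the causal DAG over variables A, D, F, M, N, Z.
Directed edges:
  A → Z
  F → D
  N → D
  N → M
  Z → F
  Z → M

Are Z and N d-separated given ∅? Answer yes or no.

Yes — Z ⊥ N | ∅.

Bayes-Ball from Z | ∅ reaches {A,D,F,M}.
N ∉ reach(Z|∅) ⇒ Z ⊥ N | ∅.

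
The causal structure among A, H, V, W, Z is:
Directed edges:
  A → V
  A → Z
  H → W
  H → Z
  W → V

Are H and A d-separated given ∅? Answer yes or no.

Yes — H ⊥ A | ∅.

Bayes-Ball from H | ∅ reaches {V,W,Z}.
A ∉ reach(H|∅) ⇒ H ⊥ A | ∅.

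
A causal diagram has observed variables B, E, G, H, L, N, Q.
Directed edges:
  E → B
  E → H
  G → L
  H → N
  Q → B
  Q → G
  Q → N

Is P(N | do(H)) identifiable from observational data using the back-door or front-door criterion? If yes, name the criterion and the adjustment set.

desc(H)\{H}={N}; candidates ⊆ {B,E,G,L,Q}.
∅: H⊥N given ∅ in G with H→· removed — back-door holds.
P(N|do(H)) = P(N|H) — no adjustment needed.

P(N|do(H)): backdoor, adjust for ∅.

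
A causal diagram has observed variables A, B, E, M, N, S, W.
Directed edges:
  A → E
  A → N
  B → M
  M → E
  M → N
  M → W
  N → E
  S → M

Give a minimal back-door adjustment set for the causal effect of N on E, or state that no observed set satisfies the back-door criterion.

N→E: minimal back-door set {A, M}.

desc(N)\{N}={E}; candidates ⊆ {A,B,M,S,W}.
size 0: {}; under {} N still reaches {A,B,E,M,S,W} ∋ E.
size 1: {A}, {B}, {M} …(+2); under {A} N still reaches {B,E,M,S,W} ∋ E.
{A,M}: N⊥E given {A,M} in G with N→· removed — back-door holds.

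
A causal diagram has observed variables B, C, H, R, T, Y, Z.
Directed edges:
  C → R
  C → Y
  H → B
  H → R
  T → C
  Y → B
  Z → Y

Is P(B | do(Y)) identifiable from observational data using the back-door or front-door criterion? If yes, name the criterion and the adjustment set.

P(B|do(Y)): backdoor, adjust for ∅.

desc(Y)\{Y}={B}; candidates ⊆ {C,H,R,T,Z}.
∅: Y⊥B given ∅ in G with Y→· removed — back-door holds.
P(B|do(Y)) = P(B|Y) — no adjustment needed.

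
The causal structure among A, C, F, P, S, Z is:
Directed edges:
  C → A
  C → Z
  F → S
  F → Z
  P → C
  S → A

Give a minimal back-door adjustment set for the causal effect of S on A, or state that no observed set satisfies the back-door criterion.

S→A: minimal back-door set ∅.

desc(S)\{S}={A}; candidates ⊆ {C,F,P,Z}.
∅: S⊥A given ∅ in G with S→· removed — back-door holds.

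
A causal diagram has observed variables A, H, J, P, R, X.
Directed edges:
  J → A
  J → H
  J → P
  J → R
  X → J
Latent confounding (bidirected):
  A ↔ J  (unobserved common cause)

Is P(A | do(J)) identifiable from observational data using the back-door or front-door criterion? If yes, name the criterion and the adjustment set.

P(A|do(J)): not identifiable (no BD/FD set).

desc(J)\{J}={A,H,P,R}; candidates ⊆ {X}.
J↔A: latent back-door arc(s) into J.
size 0: {}; under {} J still reaches {A,X} ∋ A.
size 1: {X}; under {X} J still reaches {A} ∋ A.
J↔A cannot be blocked by any observed set — no back-door set.
No mediator lies on a directed J→…→A path.
Neither criterion identifies P(A|do(J)) in this graph.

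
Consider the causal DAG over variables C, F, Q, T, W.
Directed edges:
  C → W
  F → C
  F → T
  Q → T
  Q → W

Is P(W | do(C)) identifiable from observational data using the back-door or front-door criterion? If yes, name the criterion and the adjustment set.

P(W|do(C)): backdoor, adjust for ∅.

desc(C)\{C}={W}; candidates ⊆ {F,Q,T}.
∅: C⊥W given ∅ in G with C→· removed — back-door holds.
P(W|do(C)) = P(W|C) — no adjustment needed.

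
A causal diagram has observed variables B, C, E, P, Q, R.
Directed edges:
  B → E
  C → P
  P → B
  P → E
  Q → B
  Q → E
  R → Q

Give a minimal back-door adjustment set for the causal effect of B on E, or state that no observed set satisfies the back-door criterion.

desc(B)\{B}={E}; candidates ⊆ {C,P,Q,R}.
size 0: {}; under {} B still reaches {C,E,P,Q,R} ∋ E.
size 1: {C}, {P}, {Q} …(+1); under {C} B still reaches {E,P,Q,R} ∋ E.
{P,Q}: B⊥E given {P,Q} in G with B→· removed — back-door holds.

B→E: minimal back-door set {P, Q}.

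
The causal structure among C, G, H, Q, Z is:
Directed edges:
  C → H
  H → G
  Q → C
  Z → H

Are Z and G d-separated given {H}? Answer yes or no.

Yes — Z ⊥ G | {H}.

Bayes-Ball from Z | {H} reaches {C,Q}.
G ∉ reach(Z|{H}) ⇒ Z ⊥ G | {H}.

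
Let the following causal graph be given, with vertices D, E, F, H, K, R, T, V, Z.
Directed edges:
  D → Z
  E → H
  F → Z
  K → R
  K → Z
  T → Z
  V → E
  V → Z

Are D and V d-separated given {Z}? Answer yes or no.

Bayes-Ball from D | {Z} reaches {E,F,H,K,R,T,V}.
V ∈ reach(D|{Z}) ⇒ D ⊥̸ V | {Z}.

No — D and V are d-connected given {Z}.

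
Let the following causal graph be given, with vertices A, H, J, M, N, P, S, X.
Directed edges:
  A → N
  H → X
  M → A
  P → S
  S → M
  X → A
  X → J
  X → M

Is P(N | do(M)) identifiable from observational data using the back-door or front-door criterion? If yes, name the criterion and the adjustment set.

desc(M)\{M}={A,N}; candidates ⊆ {H,J,P,S,X}.
size 0: {}; under {} M still reaches {A,H,J,N,P,S,X} ∋ N.
{X}: M⊥N given {X} in G with M→· removed — back-door holds.
P(N|do(M)) = Σ_{X} P(N|M,X)·P(X).

P(N|do(M)): backdoor, adjust for {X}.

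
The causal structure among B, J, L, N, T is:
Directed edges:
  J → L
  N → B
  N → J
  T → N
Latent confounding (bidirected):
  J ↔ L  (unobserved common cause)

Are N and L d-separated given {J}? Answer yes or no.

No — N and L are d-connected given {J}.

Bayes-Ball from N | {J} reaches {B,L,T}.
L ∈ reach(N|{J}) ⇒ N ⊥̸ L | {J}.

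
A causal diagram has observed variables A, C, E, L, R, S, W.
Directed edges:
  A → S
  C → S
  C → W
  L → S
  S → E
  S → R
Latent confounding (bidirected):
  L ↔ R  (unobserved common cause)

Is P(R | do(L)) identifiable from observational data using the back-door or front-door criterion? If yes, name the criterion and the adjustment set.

P(R|do(L)): frontdoor, adjust for {S}.

desc(L)\{L}={E,R,S}; candidates ⊆ {A,C,W}.
L↔R: latent back-door arc(s) into L.
size 0: {}; under {} L still reaches {R} ∋ R.
size 1: {A}, {C}, {W}; under {A} L still reaches {R} ∋ R.
size 2: {A,C}, {A,W}, {C,W}; under {A,C} L still reaches {R} ∋ R.
L↔R cannot be blocked by any observed set — no back-door set.
{S}: (i) intercepts every directed L→R path; (ii) no back-door L→{S}; (iii) {L} blocks every back-door {S}→R. Front-door holds.
P(R|do(L)) = Σ_{S} P(S|L) Σ_{L'} P(R|S,L')P(L').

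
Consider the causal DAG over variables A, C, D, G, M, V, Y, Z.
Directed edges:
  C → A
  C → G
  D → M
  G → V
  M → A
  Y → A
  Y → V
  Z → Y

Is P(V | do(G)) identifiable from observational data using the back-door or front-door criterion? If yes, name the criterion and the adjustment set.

P(V|do(G)): backdoor, adjust for ∅.

desc(G)\{G}={V}; candidates ⊆ {A,C,D,M,Y,Z}.
∅: G⊥V given ∅ in G with G→· removed — back-door holds.
P(V|do(G)) = P(V|G) — no adjustment needed.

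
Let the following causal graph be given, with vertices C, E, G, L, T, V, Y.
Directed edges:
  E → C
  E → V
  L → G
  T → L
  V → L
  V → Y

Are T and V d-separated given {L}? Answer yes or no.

No — T and V are d-connected given {L}.

Bayes-Ball from T | {L} reaches {C,E,V,Y}.
V ∈ reach(T|{L}) ⇒ T ⊥̸ V | {L}.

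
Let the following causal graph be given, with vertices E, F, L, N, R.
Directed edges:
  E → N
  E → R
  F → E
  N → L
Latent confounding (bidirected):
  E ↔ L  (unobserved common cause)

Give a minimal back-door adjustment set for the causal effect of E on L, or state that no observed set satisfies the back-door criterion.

desc(E)\{E}={L,N,R}; candidates ⊆ {F}.
E↔L: latent back-door arc(s) into E.
size 0: {}; under {} E still reaches {F,L} ∋ L.
size 1: {F}; under {F} E still reaches {L} ∋ L.
E↔L cannot be blocked by any observed set — no back-door set.

E→L: no observed back-door set.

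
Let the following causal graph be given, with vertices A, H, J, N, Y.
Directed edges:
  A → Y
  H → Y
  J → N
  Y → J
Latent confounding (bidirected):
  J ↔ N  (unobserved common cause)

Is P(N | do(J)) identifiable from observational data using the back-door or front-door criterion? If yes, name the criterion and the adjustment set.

P(N|do(J)): not identifiable (no BD/FD set).

desc(J)\{J}={N}; candidates ⊆ {A,H,Y}.
J↔N: latent back-door arc(s) into J.
size 0: {}; under {} J still reaches {A,H,N,Y} ∋ N.
size 1: {A}, {H}, {Y}; under {A} J still reaches {H,N,Y} ∋ N.
size 2: {A,H}, {A,Y}, {H,Y}; under {A,H} J still reaches {N,Y} ∋ N.
J↔N cannot be blocked by any observed set — no back-door set.
No mediator lies on a directed J→…→N path.
Neither criterion identifies P(N|do(J)) in this graph.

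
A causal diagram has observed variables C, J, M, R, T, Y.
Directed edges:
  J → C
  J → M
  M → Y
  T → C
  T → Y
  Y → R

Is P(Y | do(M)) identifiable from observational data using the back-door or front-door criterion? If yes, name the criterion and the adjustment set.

P(Y|do(M)): backdoor, adjust for ∅.

desc(M)\{M}={R,Y}; candidates ⊆ {C,J,T}.
∅: M⊥Y given ∅ in G with M→· removed — back-door holds.
P(Y|do(M)) = P(Y|M) — no adjustment needed.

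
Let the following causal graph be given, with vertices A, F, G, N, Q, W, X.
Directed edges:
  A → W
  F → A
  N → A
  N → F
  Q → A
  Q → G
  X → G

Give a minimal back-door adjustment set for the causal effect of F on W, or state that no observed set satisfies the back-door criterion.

desc(F)\{F}={A,W}; candidates ⊆ {G,N,Q,X}.
size 0: {}; under {} F still reaches {A,N,W} ∋ W.
{N}: F⊥W given {N} in G with F→· removed — back-door holds.

F→W: minimal back-door set {N}.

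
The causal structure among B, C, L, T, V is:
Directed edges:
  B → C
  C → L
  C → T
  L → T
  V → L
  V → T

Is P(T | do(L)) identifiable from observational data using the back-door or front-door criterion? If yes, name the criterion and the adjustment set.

desc(L)\{L}={T}; candidates ⊆ {B,C,V}.
size 0: {}; under {} L still reaches {B,C,T,V} ∋ T.
size 1: {B}, {C}, {V}; under {B} L still reaches {C,T,V} ∋ T.
{C,V}: L⊥T given {C,V} in G with L→· removed — back-door holds.
P(T|do(L)) = Σ_{C,V} P(T|L,C,V)·P(C,V).

P(T|do(L)): backdoor, adjust for {C, V}.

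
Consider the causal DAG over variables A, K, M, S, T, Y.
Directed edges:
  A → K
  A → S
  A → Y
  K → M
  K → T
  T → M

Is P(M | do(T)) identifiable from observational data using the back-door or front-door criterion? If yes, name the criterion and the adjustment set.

desc(T)\{T}={M}; candidates ⊆ {A,K,S,Y}.
size 0: {}; under {} T still reaches {A,K,M,S,Y} ∋ M.
{K}: T⊥M given {K} in G with T→· removed — back-door holds.
P(M|do(T)) = Σ_{K} P(M|T,K)·P(K).

P(M|do(T)): backdoor, adjust for {K}.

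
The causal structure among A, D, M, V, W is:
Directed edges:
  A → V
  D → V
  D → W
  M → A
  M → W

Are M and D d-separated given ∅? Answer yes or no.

Yes — M ⊥ D | ∅.

Bayes-Ball from M | ∅ reaches {A,V,W}.
D ∉ reach(M|∅) ⇒ M ⊥ D | ∅.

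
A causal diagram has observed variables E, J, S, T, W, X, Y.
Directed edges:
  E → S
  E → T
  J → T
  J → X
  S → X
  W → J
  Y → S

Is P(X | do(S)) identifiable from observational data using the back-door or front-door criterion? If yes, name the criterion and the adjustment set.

desc(S)\{S}={X}; candidates ⊆ {E,J,T,W,Y}.
∅: S⊥X given ∅ in G with S→· removed — back-door holds.
P(X|do(S)) = P(X|S) — no adjustment needed.

P(X|do(S)): backdoor, adjust for ∅.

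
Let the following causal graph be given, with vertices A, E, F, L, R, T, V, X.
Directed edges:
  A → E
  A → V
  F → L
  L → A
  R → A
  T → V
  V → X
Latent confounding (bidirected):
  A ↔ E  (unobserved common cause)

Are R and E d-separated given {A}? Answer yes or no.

Bayes-Ball from R | {A} reaches {E,F,L}.
E ∈ reach(R|{A}) ⇒ R ⊥̸ E | {A}.

No — R and E are d-connected given {A}.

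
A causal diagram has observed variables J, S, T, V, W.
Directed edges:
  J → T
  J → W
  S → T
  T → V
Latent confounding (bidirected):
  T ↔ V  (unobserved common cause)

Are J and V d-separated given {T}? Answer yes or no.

No — J and V are d-connected given {T}.

Bayes-Ball from J | {T} reaches {S,V,W}.
V ∈ reach(J|{T}) ⇒ J ⊥̸ V | {T}.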